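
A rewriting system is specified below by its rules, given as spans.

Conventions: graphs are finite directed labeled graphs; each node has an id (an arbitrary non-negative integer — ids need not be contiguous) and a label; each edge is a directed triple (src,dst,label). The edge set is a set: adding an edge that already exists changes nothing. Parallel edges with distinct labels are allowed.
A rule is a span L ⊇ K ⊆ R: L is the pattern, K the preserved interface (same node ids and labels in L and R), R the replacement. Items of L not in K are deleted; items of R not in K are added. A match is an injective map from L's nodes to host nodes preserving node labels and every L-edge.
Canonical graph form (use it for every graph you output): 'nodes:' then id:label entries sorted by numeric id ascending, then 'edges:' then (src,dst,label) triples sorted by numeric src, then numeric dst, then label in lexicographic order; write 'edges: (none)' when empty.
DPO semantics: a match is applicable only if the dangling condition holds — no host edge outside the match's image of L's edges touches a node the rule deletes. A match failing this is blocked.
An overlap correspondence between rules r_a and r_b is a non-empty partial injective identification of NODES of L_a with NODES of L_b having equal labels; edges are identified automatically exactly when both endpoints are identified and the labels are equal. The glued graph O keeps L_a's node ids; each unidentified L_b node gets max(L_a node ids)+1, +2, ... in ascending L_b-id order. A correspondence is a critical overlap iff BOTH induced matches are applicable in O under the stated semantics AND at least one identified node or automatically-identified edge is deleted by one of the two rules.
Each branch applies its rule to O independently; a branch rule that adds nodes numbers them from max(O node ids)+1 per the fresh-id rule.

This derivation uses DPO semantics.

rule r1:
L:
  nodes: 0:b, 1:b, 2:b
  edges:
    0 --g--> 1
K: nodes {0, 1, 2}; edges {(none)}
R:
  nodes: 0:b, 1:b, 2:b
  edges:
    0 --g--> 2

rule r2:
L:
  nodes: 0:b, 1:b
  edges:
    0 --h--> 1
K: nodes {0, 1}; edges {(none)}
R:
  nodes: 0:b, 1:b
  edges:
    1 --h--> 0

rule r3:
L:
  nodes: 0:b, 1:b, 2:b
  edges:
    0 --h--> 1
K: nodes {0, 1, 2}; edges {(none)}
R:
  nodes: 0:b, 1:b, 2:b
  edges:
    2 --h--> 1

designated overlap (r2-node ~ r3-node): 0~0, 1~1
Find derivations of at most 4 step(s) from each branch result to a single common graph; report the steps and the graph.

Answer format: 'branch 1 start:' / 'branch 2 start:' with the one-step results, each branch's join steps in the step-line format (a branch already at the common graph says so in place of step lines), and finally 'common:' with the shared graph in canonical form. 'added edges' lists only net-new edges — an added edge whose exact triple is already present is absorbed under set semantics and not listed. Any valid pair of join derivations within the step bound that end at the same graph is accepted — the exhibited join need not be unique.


branch 1 start:
nodes: 0:b, 1:b, 2:b
edges: (1,0,h)
branch 2 start:
nodes: 0:b, 1:b, 2:b
edges: (2,1,h)
branch 1 step 1: rule r2; match: 0->1, 1->0; deleted nodes (none); deleted edges (1,0,h); added nodes (none); added edges (0,1,h); result: nodes: 0:b, 1:b, 2:b edges: (0,1,h)
branch 2 step 1: rule r3; match: 0->2, 1->1, 2->0; deleted nodes (none); deleted edges (2,1,h); added nodes (none); added edges (0,1,h); result: nodes: 0:b, 1:b, 2:b edges: (0,1,h)
common:
nodes: 0:b, 1:b, 2:b
edges: (0,1,h)


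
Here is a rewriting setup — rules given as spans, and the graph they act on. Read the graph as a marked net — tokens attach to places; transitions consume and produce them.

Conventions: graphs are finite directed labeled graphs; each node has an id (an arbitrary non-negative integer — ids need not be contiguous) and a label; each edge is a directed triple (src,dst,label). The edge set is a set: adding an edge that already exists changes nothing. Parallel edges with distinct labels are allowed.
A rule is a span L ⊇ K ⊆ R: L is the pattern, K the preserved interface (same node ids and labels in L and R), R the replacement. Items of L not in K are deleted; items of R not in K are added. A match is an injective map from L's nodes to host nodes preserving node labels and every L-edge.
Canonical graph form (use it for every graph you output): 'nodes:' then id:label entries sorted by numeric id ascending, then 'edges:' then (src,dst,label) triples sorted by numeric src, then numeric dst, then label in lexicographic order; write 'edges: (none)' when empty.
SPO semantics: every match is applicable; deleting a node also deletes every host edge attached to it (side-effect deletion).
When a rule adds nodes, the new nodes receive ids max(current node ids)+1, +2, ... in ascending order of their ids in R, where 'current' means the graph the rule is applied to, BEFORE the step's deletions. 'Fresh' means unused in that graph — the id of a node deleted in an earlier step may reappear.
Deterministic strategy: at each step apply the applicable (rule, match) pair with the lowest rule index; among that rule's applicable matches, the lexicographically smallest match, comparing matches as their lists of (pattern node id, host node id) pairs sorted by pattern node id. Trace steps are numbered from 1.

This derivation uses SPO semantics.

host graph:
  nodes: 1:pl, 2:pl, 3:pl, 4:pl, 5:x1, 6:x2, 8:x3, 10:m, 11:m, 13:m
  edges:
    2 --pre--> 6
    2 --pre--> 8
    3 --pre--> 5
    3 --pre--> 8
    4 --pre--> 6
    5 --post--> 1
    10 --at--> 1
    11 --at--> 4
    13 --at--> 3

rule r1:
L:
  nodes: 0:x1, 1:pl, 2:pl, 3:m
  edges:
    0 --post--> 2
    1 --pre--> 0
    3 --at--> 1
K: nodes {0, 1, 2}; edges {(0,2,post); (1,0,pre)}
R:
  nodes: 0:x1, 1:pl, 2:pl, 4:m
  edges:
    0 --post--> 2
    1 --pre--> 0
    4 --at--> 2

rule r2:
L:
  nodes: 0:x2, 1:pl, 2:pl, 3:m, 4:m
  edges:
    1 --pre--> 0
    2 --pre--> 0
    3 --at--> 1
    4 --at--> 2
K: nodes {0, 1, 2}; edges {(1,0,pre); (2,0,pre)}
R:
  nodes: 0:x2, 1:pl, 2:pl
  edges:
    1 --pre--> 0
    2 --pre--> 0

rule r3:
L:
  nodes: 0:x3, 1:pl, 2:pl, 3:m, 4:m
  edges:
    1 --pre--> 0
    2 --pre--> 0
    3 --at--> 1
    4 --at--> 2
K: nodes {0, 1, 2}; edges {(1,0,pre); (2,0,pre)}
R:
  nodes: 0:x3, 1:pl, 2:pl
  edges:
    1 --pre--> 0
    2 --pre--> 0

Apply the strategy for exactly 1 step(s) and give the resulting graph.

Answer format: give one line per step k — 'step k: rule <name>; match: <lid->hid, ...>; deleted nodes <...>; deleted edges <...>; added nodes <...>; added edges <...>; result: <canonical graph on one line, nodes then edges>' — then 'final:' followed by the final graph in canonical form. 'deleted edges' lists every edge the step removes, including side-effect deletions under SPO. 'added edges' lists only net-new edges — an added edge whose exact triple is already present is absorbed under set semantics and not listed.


step 1: rule r1; match: 0->5, 1->3, 2->1, 3->13; deleted nodes 13; deleted edges (13,3,at); added nodes 14; added edges (14,1,at); result: nodes: 1:pl, 2:pl, 3:pl, 4:pl, 5:x1, 6:x2, 8:x3, 10:m, 11:m, 14:m edges: (2,6,pre); (2,8,pre); (3,5,pre); (3,8,pre); (4,6,pre); (5,1,post); (10,1,at); (11,4,at); (14,1,at)
final:
nodes: 1:pl, 2:pl, 3:pl, 4:pl, 5:x1, 6:x2, 8:x3, 10:m, 11:m, 14:m
edges: (2,6,pre); (2,8,pre); (3,5,pre); (3,8,pre); (4,6,pre); (5,1,post); (10,1,at); (11,4,at); (14,1,at)


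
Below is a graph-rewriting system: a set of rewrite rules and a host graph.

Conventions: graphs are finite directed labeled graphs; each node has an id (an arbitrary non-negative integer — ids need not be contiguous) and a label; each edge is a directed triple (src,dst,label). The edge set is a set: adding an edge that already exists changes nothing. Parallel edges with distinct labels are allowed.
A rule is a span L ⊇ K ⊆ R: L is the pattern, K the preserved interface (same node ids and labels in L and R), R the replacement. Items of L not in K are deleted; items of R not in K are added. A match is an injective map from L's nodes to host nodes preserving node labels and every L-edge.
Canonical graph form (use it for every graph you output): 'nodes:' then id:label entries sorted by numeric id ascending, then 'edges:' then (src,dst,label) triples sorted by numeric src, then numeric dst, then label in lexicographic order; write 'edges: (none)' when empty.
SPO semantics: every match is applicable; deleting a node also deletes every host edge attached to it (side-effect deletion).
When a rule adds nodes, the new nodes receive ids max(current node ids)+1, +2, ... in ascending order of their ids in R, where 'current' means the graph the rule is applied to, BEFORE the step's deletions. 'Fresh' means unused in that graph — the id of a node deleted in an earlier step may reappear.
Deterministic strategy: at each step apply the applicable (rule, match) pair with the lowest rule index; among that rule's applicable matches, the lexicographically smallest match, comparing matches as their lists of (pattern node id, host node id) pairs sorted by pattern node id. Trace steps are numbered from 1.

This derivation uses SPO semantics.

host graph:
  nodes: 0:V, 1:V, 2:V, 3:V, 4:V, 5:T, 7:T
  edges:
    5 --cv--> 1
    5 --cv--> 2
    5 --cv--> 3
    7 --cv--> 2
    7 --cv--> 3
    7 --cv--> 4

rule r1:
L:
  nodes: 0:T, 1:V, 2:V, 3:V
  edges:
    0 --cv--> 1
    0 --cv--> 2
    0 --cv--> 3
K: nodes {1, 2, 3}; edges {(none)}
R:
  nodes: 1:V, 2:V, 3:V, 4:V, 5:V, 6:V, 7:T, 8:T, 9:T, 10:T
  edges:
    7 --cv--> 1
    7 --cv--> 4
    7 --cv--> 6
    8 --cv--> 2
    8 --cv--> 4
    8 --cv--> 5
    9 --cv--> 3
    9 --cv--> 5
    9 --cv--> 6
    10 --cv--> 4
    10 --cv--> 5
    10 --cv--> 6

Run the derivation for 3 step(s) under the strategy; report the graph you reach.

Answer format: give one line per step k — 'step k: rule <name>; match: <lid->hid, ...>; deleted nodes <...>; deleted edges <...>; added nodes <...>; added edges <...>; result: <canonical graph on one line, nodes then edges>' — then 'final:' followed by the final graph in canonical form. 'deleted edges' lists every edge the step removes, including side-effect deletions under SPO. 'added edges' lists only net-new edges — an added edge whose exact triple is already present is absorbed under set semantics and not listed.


step 1: rule r1; match: 0->5, 1->1, 2->2, 3->3; deleted nodes 5; deleted edges (5,1,cv); (5,2,cv); (5,3,cv); added nodes 8, 9, 10, 11, 12, 13, 14; added edges (11,1,cv); (11,8,cv); (11,10,cv); (12,2,cv); (12,8,cv); (12,9,cv); (13,3,cv); (13,9,cv); (13,10,cv); (14,8,cv); (14,9,cv); (14,10,cv); result: nodes: 0:V, 1:V, 2:V, 3:V, 4:V, 7:T, 8:V, 9:V, 10:V, 11:T, 12:T, 13:T, 14:T edges: (7,2,cv); (7,3,cv); (7,4,cv); (11,1,cv); (11,8,cv); (11,10,cv); (12,2,cv); (12,8,cv); (12,9,cv); (13,3,cv); (13,9,cv); (13,10,cv); (14,8,cv); (14,9,cv); (14,10,cv)
step 2: rule r1; match: 0->7, 1->2, 2->3, 3->4; deleted nodes 7; deleted edges (7,2,cv); (7,3,cv); (7,4,cv); added nodes 15, 16, 17, 18, 19, 20, 21; added edges (18,2,cv); (18,15,cv); (18,17,cv); (19,3,cv); (19,15,cv); (19,16,cv); (20,4,cv); (20,16,cv); (20,17,cv); (21,15,cv); (21,16,cv); (21,17,cv); result: nodes: 0:V, 1:V, 2:V, 3:V, 4:V, 8:V, 9:V, 10:V, 11:T, 12:T, 13:T, 14:T, 15:V, 16:V, 17:V, 18:T, 19:T, 20:T, 21:T edges: (11,1,cv); (11,8,cv); (11,10,cv); (12,2,cv); (12,8,cv); (12,9,cv); (13,3,cv); (13,9,cv); (13,10,cv); (14,8,cv); (14,9,cv); (14,10,cv); (18,2,cv); (18,15,cv); (18,17,cv); (19,3,cv); (19,15,cv); (19,16,cv); (20,4,cv); (20,16,cv); (20,17,cv); (21,15,cv); (21,16,cv); (21,17,cv)
step 3: rule r1; match: 0->11, 1->1, 2->8, 3->10; deleted nodes 11; deleted edges (11,1,cv); (11,8,cv); (11,10,cv); added nodes 22, 23, 24, 25, 26, 27, 28; added edges (25,1,cv); (25,22,cv); (25,24,cv); (26,8,cv); (26,22,cv); (26,23,cv); (27,10,cv); (27,23,cv); (27,24,cv); (28,22,cv); (28,23,cv); (28,24,cv); result: nodes: 0:V, 1:V, 2:V, 3:V, 4:V, 8:V, 9:V, 10:V, 12:T, 13:T, 14:T, 15:V, 16:V, 17:V, 18:T, 19:T, 20:T, 21:T, 22:V, 23:V, 24:V, 25:T, 26:T, 27:T, 28:T edges: (12,2,cv); (12,8,cv); (12,9,cv); (13,3,cv); (13,9,cv); (13,10,cv); (14,8,cv); (14,9,cv); (14,10,cv); (18,2,cv); (18,15,cv); (18,17,cv); (19,3,cv); (19,15,cv); (19,16,cv); (20,4,cv); (20,16,cv); (20,17,cv); (21,15,cv); (21,16,cv); (21,17,cv); (25,1,cv); (25,22,cv); (25,24,cv); (26,8,cv); (26,22,cv); (26,23,cv); (27,10,cv); (27,23,cv); (27,24,cv); (28,22,cv); (28,23,cv); (28,24,cv)
final:
nodes: 0:V, 1:V, 2:V, 3:V, 4:V, 8:V, 9:V, 10:V, 12:T, 13:T, 14:T, 15:V, 16:V, 17:V, 18:T, 19:T, 20:T, 21:T, 22:V, 23:V, 24:V, 25:T, 26:T, 27:T, 28:T
edges: (12,2,cv); (12,8,cv); (12,9,cv); (13,3,cv); (13,9,cv); (13,10,cv); (14,8,cv); (14,9,cv); (14,10,cv); (18,2,cv); (18,15,cv); (18,17,cv); (19,3,cv); (19,15,cv); (19,16,cv); (20,4,cv); (20,16,cv); (20,17,cv); (21,15,cv); (21,16,cv); (21,17,cv); (25,1,cv); (25,22,cv); (25,24,cv); (26,8,cv); (26,22,cv); (26,23,cv); (27,10,cv); (27,23,cv); (27,24,cv); (28,22,cv); (28,23,cv); (28,24,cv)


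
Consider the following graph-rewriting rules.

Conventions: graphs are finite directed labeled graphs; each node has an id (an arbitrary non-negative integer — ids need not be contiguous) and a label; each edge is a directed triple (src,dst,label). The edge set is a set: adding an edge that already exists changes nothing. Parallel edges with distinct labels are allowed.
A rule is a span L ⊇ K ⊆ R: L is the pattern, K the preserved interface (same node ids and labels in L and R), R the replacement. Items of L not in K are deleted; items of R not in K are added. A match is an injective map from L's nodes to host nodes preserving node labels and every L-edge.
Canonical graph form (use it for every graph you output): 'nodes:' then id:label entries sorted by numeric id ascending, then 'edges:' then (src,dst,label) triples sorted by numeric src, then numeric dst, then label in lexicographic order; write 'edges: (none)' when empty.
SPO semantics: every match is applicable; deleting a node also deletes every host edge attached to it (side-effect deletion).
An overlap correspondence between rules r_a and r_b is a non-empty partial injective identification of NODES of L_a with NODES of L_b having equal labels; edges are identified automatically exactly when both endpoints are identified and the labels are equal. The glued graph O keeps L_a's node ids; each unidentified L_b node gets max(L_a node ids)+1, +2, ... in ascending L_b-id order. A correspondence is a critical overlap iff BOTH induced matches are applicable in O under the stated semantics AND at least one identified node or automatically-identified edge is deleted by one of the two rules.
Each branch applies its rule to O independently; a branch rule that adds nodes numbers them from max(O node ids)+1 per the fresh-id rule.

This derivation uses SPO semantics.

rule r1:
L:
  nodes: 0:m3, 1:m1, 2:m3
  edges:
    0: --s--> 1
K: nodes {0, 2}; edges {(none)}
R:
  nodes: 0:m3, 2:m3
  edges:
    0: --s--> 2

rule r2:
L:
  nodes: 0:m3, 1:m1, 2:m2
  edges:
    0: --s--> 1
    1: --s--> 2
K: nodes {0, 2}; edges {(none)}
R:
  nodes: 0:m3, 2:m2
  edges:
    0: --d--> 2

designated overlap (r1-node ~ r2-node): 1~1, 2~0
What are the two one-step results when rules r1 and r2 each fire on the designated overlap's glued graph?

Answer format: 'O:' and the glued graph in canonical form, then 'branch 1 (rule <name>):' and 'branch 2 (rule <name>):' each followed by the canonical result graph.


O:
nodes: 0:m3, 1:m1, 2:m3, 3:m2
edges: (0,1,s); (1,3,s); (2,1,s)
branch 1 (rule r1):
nodes: 0:m3, 2:m3, 3:m2
edges: (0,2,s)
branch 2 (rule r2):
nodes: 0:m3, 2:m3, 3:m2
edges: (2,3,d)


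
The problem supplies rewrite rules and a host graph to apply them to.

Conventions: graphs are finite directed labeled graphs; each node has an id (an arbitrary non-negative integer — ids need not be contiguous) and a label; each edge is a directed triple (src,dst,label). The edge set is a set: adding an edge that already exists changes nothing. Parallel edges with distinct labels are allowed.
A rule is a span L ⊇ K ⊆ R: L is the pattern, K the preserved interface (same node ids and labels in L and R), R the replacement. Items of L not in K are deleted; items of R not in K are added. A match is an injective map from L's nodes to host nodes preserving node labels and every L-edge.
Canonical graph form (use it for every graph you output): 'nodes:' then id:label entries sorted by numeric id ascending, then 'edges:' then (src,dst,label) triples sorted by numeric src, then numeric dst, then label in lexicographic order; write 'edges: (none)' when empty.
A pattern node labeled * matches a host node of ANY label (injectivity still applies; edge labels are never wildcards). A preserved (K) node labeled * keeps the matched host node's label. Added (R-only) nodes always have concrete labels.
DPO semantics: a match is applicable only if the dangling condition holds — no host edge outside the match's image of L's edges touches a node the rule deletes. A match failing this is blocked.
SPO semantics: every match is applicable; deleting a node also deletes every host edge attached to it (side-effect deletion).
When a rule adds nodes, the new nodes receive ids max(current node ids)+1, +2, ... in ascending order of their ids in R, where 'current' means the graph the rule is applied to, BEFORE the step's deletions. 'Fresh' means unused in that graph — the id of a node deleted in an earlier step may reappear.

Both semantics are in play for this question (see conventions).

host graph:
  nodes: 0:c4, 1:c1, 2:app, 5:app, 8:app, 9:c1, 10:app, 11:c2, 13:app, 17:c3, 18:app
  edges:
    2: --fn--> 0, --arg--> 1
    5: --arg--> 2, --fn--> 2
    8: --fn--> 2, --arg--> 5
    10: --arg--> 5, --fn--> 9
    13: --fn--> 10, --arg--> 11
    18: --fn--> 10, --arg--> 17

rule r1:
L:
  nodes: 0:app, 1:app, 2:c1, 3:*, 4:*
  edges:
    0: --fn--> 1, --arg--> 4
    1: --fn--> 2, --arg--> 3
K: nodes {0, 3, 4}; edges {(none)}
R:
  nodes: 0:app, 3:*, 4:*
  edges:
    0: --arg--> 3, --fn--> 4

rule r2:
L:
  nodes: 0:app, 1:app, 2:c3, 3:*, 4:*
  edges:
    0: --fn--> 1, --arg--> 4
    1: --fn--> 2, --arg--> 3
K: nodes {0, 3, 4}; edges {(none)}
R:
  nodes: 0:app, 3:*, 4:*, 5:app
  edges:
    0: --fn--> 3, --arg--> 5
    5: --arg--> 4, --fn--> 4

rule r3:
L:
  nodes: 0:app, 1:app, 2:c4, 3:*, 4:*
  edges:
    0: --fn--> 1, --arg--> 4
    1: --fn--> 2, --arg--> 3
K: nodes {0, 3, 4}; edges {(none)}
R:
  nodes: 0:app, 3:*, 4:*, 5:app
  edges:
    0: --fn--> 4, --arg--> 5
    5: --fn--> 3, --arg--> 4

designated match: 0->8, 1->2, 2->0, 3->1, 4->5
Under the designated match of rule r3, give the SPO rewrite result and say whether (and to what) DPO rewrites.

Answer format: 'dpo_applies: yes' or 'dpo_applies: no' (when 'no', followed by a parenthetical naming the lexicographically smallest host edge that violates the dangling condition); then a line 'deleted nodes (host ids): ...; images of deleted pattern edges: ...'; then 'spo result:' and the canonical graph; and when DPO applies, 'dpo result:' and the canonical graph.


dpo_applies: no
(the rule deletes node 2, which keeps host edge (5,2,arg) outside the match image — the dangling condition fails, DPO blocks; SPO proceeds and side-deletes such edges)
deleted nodes (host ids): 0, 2; images of deleted pattern edges: (2,0,fn); (2,1,arg); (8,2,fn); (8,5,arg)
spo result:
nodes: 1:c1, 5:app, 8:app, 9:c1, 10:app, 11:c2, 13:app, 17:c3, 18:app, 19:app
edges: (8,5,fn); (8,19,arg); (10,5,arg); (10,9,fn); (13,10,fn); (13,11,arg); (18,10,fn); (18,17,arg); (19,1,fn); (19,5,arg)


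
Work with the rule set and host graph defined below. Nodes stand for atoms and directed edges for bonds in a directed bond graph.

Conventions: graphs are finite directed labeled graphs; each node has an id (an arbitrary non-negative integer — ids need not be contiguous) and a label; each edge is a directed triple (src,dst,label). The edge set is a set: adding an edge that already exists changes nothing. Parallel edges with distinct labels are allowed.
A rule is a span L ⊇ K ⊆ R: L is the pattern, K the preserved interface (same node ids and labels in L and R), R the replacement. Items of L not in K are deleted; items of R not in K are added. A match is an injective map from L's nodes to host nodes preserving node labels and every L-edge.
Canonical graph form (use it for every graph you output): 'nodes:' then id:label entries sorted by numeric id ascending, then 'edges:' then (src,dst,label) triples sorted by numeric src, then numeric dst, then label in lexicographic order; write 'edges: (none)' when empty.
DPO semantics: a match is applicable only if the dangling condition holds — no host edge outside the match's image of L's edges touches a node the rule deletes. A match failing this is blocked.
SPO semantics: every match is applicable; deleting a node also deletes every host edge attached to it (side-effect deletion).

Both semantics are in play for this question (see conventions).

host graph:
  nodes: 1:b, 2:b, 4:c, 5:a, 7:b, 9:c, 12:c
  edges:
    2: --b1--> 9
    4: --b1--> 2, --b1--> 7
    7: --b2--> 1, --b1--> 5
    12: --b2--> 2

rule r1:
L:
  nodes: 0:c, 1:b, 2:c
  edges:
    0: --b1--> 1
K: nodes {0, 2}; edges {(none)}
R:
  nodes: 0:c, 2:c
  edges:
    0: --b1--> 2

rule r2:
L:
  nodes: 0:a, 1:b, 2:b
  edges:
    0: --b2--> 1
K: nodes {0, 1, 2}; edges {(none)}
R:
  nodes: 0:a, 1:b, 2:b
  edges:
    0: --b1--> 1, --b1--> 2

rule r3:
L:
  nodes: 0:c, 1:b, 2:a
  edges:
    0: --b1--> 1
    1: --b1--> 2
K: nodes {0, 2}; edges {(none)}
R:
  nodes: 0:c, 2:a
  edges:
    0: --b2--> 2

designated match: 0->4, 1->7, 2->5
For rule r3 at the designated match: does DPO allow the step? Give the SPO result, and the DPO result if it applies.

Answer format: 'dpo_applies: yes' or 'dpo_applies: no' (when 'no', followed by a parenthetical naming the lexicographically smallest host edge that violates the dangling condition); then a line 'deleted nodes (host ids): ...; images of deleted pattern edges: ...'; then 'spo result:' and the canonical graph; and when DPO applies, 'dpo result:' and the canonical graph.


dpo_applies: no
(the rule deletes node 7, which keeps host edge (7,1,b2) outside the match image — the dangling condition fails, DPO blocks; SPO proceeds and side-deletes such edges)
deleted nodes (host ids): 7; images of deleted pattern edges: (4,7,b1); (7,5,b1)
spo result:
nodes: 1:b, 2:b, 4:c, 5:a, 9:c, 12:c
edges: (2,9,b1); (4,2,b1); (4,5,b2); (12,2,b2)


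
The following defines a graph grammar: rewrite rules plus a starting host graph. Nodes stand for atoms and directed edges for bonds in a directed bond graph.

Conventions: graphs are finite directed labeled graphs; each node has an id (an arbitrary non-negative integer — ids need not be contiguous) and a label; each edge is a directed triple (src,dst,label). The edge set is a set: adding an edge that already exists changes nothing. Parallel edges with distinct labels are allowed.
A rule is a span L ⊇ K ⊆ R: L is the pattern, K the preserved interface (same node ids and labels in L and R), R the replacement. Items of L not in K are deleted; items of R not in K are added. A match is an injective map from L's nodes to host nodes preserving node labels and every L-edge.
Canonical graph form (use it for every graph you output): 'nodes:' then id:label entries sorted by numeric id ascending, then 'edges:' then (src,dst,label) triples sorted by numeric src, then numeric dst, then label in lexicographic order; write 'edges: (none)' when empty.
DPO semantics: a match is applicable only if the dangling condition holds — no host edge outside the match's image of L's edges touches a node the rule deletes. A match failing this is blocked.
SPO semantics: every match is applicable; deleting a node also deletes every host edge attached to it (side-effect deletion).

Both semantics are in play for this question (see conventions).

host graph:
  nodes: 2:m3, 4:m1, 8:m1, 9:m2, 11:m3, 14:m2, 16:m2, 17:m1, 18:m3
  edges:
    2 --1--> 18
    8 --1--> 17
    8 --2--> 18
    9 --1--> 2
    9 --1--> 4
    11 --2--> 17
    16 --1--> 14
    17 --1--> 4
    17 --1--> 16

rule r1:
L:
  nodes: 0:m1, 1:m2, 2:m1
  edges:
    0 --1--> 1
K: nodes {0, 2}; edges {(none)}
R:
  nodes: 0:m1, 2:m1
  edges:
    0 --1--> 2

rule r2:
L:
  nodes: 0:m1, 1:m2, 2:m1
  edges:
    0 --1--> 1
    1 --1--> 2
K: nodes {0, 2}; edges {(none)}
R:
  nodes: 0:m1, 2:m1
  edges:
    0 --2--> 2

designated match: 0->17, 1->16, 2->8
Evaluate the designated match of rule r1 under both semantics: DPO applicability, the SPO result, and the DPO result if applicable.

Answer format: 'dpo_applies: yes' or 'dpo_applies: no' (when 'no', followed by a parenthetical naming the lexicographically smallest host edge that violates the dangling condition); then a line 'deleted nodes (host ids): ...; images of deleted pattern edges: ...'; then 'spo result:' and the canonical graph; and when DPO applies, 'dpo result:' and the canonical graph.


dpo_applies: no
(the rule deletes node 16, which keeps host edge (16,14,1) outside the match image — the dangling condition fails, DPO blocks; SPO proceeds and side-deletes such edges)
deleted nodes (host ids): 16; images of deleted pattern edges: (17,16,1)
spo result:
nodes: 2:m3, 4:m1, 8:m1, 9:m2, 11:m3, 14:m2, 17:m1, 18:m3
edges: (2,18,1); (8,17,1); (8,18,2); (9,2,1); (9,4,1); (11,17,2); (17,4,1); (17,8,1)


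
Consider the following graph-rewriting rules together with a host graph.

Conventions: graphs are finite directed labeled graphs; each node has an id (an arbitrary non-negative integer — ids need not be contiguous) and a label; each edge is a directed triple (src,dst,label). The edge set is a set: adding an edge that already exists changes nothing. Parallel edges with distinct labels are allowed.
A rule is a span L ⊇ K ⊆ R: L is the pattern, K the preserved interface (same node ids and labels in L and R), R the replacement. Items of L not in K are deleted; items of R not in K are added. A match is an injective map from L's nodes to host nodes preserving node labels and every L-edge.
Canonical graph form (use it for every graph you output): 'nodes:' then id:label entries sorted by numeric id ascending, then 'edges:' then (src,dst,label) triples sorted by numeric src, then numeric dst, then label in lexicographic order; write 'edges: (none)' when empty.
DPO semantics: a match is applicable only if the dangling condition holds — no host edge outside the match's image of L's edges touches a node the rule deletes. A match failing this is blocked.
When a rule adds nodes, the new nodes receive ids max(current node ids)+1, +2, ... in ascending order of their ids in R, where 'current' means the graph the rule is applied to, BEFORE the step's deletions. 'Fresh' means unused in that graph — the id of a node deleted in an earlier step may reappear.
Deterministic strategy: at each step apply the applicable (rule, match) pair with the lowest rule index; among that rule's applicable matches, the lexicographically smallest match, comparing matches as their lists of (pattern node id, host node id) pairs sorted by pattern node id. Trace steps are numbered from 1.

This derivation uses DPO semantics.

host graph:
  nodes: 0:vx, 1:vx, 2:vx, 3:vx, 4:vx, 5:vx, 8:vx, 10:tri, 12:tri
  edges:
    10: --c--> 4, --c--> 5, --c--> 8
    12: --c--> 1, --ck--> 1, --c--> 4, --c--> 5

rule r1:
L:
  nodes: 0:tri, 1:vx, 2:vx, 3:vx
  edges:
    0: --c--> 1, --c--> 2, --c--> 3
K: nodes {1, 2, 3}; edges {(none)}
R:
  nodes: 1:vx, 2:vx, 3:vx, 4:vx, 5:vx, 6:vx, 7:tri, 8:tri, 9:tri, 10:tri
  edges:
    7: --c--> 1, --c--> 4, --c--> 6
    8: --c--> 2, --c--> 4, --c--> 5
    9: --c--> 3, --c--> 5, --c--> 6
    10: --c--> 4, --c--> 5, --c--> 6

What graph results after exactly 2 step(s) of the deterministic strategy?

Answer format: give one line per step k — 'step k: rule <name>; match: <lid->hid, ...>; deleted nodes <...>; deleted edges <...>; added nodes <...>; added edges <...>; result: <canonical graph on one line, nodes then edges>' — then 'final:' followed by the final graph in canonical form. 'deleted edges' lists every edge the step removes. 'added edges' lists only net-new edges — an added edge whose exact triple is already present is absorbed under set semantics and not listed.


step 1: rule r1; match: 0->10, 1->4, 2->5, 3->8; deleted nodes 10; deleted edges (10,4,c); (10,5,c); (10,8,c); added nodes 13, 14, 15, 16, 17, 18, 19; added edges (16,4,c); (16,13,c); (16,15,c); (17,5,c); (17,13,c); (17,14,c); (18,8,c); (18,14,c); (18,15,c); (19,13,c); (19,14,c); (19,15,c); result: nodes: 0:vx, 1:vx, 2:vx, 3:vx, 4:vx, 5:vx, 8:vx, 12:tri, 13:vx, 14:vx, 15:vx, 16:tri, 17:tri, 18:tri, 19:tri edges: (12,1,c); (12,1,ck); (12,4,c); (12,5,c); (16,4,c); (16,13,c); (16,15,c); (17,5,c); (17,13,c); (17,14,c); (18,8,c); (18,14,c); (18,15,c); (19,13,c); (19,14,c); (19,15,c)
step 2: rule r1; match: 0->16, 1->4, 2->13, 3->15; deleted nodes 16; deleted edges (16,4,c); (16,13,c); (16,15,c); added nodes 20, 21, 22, 23, 24, 25, 26; added edges (23,4,c); (23,20,c); (23,22,c); (24,13,c); (24,20,c); (24,21,c); (25,15,c); (25,21,c); (25,22,c); (26,20,c); (26,21,c); (26,22,c); result: nodes: 0:vx, 1:vx, 2:vx, 3:vx, 4:vx, 5:vx, 8:vx, 12:tri, 13:vx, 14:vx, 15:vx, 17:tri, 18:tri, 19:tri, 20:vx, 21:vx, 22:vx, 23:tri, 24:tri, 25:tri, 26:tri edges: (12,1,c); (12,1,ck); (12,4,c); (12,5,c); (17,5,c); (17,13,c); (17,14,c); (18,8,c); (18,14,c); (18,15,c); (19,13,c); (19,14,c); (19,15,c); (23,4,c); (23,20,c); (23,22,c); (24,13,c); (24,20,c); (24,21,c); (25,15,c); (25,21,c); (25,22,c); (26,20,c); (26,21,c); (26,22,c)
final:
nodes: 0:vx, 1:vx, 2:vx, 3:vx, 4:vx, 5:vx, 8:vx, 12:tri, 13:vx, 14:vx, 15:vx, 17:tri, 18:tri, 19:tri, 20:vx, 21:vx, 22:vx, 23:tri, 24:tri, 25:tri, 26:tri
edges: (12,1,c); (12,1,ck); (12,4,c); (12,5,c); (17,5,c); (17,13,c); (17,14,c); (18,8,c); (18,14,c); (18,15,c); (19,13,c); (19,14,c); (19,15,c); (23,4,c); (23,20,c); (23,22,c); (24,13,c); (24,20,c); (24,21,c); (25,15,c); (25,21,c); (25,22,c); (26,20,c); (26,21,c); (26,22,c)


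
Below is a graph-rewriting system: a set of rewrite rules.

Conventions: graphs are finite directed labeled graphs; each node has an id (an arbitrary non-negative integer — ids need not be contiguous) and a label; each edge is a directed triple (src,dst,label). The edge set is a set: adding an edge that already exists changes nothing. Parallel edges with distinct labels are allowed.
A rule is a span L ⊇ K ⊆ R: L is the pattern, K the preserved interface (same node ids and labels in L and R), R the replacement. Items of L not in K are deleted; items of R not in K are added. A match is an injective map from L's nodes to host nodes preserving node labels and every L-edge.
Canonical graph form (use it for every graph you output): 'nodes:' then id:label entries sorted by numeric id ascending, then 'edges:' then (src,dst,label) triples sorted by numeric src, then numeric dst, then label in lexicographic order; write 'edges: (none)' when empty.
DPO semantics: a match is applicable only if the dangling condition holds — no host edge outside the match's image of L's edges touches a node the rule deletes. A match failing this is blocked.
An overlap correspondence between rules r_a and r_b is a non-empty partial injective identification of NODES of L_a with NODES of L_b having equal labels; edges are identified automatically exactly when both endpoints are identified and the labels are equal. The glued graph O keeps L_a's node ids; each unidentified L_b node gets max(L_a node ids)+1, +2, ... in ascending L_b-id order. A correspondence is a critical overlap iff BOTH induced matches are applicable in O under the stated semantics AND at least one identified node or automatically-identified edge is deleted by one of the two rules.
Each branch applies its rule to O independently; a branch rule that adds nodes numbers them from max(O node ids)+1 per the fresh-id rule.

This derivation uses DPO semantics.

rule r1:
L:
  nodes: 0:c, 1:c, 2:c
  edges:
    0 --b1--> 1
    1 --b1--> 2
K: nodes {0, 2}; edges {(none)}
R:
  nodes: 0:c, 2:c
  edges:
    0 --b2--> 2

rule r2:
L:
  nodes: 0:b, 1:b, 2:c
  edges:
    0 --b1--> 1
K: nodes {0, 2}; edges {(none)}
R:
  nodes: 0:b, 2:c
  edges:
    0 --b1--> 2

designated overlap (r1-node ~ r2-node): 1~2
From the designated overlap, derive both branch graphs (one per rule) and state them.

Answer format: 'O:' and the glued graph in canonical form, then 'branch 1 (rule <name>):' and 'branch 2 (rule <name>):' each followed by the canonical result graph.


O:
nodes: 0:c, 1:c, 2:c, 3:b, 4:b
edges: (0,1,b1); (1,2,b1); (3,4,b1)
branch 1 (rule r1):
nodes: 0:c, 2:c, 3:b, 4:b
edges: (0,2,b2); (3,4,b1)
branch 2 (rule r2):
nodes: 0:c, 1:c, 2:c, 3:b
edges: (0,1,b1); (1,2,b1); (3,1,b1)


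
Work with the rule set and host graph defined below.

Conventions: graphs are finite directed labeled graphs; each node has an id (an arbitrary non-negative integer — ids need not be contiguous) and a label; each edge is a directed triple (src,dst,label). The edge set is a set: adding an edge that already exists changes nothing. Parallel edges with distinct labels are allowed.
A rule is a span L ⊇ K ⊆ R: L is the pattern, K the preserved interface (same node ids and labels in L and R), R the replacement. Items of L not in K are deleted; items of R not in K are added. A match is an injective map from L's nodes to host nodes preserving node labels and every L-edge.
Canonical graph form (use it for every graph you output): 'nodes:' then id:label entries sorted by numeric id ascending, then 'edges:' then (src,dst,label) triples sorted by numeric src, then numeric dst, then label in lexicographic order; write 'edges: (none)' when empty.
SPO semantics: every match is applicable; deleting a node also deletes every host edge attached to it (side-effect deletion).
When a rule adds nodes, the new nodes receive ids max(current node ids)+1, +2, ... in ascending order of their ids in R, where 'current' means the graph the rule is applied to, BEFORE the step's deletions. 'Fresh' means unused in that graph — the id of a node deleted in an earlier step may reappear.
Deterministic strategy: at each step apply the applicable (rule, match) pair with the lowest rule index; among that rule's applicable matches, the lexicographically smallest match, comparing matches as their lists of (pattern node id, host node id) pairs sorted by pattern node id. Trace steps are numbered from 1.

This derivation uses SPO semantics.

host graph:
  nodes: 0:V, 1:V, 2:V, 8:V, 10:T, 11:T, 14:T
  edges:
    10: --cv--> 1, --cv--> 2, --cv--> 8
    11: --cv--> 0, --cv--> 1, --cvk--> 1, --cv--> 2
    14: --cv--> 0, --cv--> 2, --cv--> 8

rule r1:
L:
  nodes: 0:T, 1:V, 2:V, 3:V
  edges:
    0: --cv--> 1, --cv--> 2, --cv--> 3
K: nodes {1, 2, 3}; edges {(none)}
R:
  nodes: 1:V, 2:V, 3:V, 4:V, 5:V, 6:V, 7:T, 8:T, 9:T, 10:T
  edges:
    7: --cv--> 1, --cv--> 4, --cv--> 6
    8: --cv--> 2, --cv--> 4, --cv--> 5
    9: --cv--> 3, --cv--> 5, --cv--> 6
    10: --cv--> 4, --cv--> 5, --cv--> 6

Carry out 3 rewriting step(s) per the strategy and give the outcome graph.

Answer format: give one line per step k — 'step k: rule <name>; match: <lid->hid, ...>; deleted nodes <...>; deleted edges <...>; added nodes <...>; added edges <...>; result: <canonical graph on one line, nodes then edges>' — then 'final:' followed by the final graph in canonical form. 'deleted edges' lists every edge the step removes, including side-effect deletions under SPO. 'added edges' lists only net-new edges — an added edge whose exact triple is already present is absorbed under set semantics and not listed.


step 1: rule r1; match: 0->10, 1->1, 2->2, 3->8; deleted nodes 10; deleted edges (10,1,cv); (10,2,cv); (10,8,cv); added nodes 15, 16, 17, 18, 19, 20, 21; added edges (18,1,cv); (18,15,cv); (18,17,cv); (19,2,cv); (19,15,cv); (19,16,cv); (20,8,cv); (20,16,cv); (20,17,cv); (21,15,cv); (21,16,cv); (21,17,cv); result: nodes: 0:V, 1:V, 2:V, 8:V, 11:T, 14:T, 15:V, 16:V, 17:V, 18:T, 19:T, 20:T, 21:T edges: (11,0,cv); (11,1,cv); (11,1,cvk); (11,2,cv); (14,0,cv); (14,2,cv); (14,8,cv); (18,1,cv); (18,15,cv); (18,17,cv); (19,2,cv); (19,15,cv); (19,16,cv); (20,8,cv); (20,16,cv); (20,17,cv); (21,15,cv); (21,16,cv); (21,17,cv)
step 2: rule r1; match: 0->11, 1->0, 2->1, 3->2; deleted nodes 11; deleted edges (11,0,cv); (11,1,cv); (11,1,cvk); (11,2,cv); added nodes 22, 23, 24, 25, 26, 27, 28; added edges (25,0,cv); (25,22,cv); (25,24,cv); (26,1,cv); (26,22,cv); (26,23,cv); (27,2,cv); (27,23,cv); (27,24,cv); (28,22,cv); (28,23,cv); (28,24,cv); result: nodes: 0:V, 1:V, 2:V, 8:V, 14:T, 15:V, 16:V, 17:V, 18:T, 19:T, 20:T, 21:T, 22:V, 23:V, 24:V, 25:T, 26:T, 27:T, 28:T edges: (14,0,cv); (14,2,cv); (14,8,cv); (18,1,cv); (18,15,cv); (18,17,cv); (19,2,cv); (19,15,cv); (19,16,cv); (20,8,cv); (20,16,cv); (20,17,cv); (21,15,cv); (21,16,cv); (21,17,cv); (25,0,cv); (25,22,cv); (25,24,cv); (26,1,cv); (26,22,cv); (26,23,cv); (27,2,cv); (27,23,cv); (27,24,cv); (28,22,cv); (28,23,cv); (28,24,cv)
step 3: rule r1; match: 0->14, 1->0, 2->2, 3->8; deleted nodes 14; deleted edges (14,0,cv); (14,2,cv); (14,8,cv); added nodes 29, 30, 31, 32, 33, 34, 35; added edges (32,0,cv); (32,29,cv); (32,31,cv); (33,2,cv); (33,29,cv); (33,30,cv); (34,8,cv); (34,30,cv); (34,31,cv); (35,29,cv); (35,30,cv); (35,31,cv); result: nodes: 0:V, 1:V, 2:V, 8:V, 15:V, 16:V, 17:V, 18:T, 19:T, 20:T, 21:T, 22:V, 23:V, 24:V, 25:T, 26:T, 27:T, 28:T, 29:V, 30:V, 31:V, 32:T, 33:T, 34:T, 35:T edges: (18,1,cv); (18,15,cv); (18,17,cv); (19,2,cv); (19,15,cv); (19,16,cv); (20,8,cv); (20,16,cv); (20,17,cv); (21,15,cv); (21,16,cv); (21,17,cv); (25,0,cv); (25,22,cv); (25,24,cv); (26,1,cv); (26,22,cv); (26,23,cv); (27,2,cv); (27,23,cv); (27,24,cv); (28,22,cv); (28,23,cv); (28,24,cv); (32,0,cv); (32,29,cv); (32,31,cv); (33,2,cv); (33,29,cv); (33,30,cv); (34,8,cv); (34,30,cv); (34,31,cv); (35,29,cv); (35,30,cv); (35,31,cv)
final:
nodes: 0:V, 1:V, 2:V, 8:V, 15:V, 16:V, 17:V, 18:T, 19:T, 20:T, 21:T, 22:V, 23:V, 24:V, 25:T, 26:T, 27:T, 28:T, 29:V, 30:V, 31:V, 32:T, 33:T, 34:T, 35:T
edges: (18,1,cv); (18,15,cv); (18,17,cv); (19,2,cv); (19,15,cv); (19,16,cv); (20,8,cv); (20,16,cv); (20,17,cv); (21,15,cv); (21,16,cv); (21,17,cv); (25,0,cv); (25,22,cv); (25,24,cv); (26,1,cv); (26,22,cv); (26,23,cv); (27,2,cv); (27,23,cv); (27,24,cv); (28,22,cv); (28,23,cv); (28,24,cv); (32,0,cv); (32,29,cv); (32,31,cv); (33,2,cv); (33,29,cv); (33,30,cv); (34,8,cv); (34,30,cv); (34,31,cv); (35,29,cv); (35,30,cv); (35,31,cv)


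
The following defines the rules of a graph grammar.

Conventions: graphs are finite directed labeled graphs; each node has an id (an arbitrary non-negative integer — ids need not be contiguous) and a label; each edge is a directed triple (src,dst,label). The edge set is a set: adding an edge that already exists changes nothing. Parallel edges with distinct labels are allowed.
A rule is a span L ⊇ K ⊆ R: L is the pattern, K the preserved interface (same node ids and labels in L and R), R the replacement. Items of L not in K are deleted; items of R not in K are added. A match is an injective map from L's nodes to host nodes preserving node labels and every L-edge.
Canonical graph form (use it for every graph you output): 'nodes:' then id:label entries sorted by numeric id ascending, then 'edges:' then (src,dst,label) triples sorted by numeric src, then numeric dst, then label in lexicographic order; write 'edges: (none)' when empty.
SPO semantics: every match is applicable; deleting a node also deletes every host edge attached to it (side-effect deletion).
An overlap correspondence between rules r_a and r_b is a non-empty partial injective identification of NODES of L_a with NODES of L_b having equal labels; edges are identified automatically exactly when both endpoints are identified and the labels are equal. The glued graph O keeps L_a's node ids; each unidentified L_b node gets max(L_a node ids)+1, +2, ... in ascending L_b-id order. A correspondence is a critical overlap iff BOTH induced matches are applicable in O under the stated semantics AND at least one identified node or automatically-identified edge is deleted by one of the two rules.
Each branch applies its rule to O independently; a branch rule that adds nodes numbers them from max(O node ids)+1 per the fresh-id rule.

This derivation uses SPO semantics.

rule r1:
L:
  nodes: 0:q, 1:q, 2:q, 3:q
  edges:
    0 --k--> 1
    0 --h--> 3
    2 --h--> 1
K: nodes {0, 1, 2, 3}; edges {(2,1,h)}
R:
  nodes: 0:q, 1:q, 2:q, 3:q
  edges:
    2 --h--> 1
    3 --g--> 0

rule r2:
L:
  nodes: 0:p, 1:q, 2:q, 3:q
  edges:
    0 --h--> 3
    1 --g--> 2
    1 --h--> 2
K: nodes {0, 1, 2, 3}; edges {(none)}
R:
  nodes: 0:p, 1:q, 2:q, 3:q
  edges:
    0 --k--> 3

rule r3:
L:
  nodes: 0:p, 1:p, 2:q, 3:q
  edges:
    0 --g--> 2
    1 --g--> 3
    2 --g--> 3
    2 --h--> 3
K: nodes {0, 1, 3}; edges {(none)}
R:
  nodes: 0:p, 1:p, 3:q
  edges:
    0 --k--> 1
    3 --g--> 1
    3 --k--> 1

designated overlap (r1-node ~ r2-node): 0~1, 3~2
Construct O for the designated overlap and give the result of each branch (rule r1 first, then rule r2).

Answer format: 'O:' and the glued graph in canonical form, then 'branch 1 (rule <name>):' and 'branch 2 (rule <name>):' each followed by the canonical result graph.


O:
nodes: 0:q, 1:q, 2:q, 3:q, 4:p, 5:q
edges: (0,1,k); (0,3,g); (0,3,h); (2,1,h); (4,5,h)
branch 1 (rule r1):
nodes: 0:q, 1:q, 2:q, 3:q, 4:p, 5:q
edges: (0,3,g); (2,1,h); (3,0,g); (4,5,h)
branch 2 (rule r2):
nodes: 0:q, 1:q, 2:q, 3:q, 4:p, 5:q
edges: (0,1,k); (2,1,h); (4,5,k)
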